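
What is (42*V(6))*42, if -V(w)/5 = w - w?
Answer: 0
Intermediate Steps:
V(w) = 0 (V(w) = -5*(w - w) = -5*0 = 0)
(42*V(6))*42 = (42*0)*42 = 0*42 = 0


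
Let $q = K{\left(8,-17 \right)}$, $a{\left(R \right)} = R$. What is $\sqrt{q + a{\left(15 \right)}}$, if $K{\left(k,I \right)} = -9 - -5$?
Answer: $\sqrt{11} \approx 3.3166$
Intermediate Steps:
$K{\left(k,I \right)} = -4$ ($K{\left(k,I \right)} = -9 + 5 = -4$)
$q = -4$
$\sqrt{q + a{\left(15 \right)}} = \sqrt{-4 + 15} = \sqrt{11}$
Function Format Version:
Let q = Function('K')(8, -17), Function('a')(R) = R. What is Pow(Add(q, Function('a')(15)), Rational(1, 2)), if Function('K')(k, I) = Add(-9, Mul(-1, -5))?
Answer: Pow(11, Rational(1, 2)) ≈ 3.3166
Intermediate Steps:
Function('K')(k, I) = -4 (Function('K')(k, I) = Add(-9, 5) = -4)
q = -4
Pow(Add(q, Function('a')(15)), Rational(1, 2)) = Pow(Add(-4, 15), Rational(1, 2)) = Pow(11, Rational(1, 2))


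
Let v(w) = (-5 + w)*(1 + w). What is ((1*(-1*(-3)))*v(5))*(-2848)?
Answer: 0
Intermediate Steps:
v(w) = (1 + w)*(-5 + w)
((1*(-1*(-3)))*v(5))*(-2848) = ((1*(-1*(-3)))*(-5 + 5**2 - 4*5))*(-2848) = ((1*3)*(-5 + 25 - 20))*(-2848) = (3*0)*(-2848) = 0*(-2848) = 0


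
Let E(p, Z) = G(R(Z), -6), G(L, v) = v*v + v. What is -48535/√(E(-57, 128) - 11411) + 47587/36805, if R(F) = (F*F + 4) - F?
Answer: 47587/36805 + 48535*I*√11381/11381 ≈ 1.2929 + 454.95*I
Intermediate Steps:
R(F) = 4 + F² - F (R(F) = (F² + 4) - F = (4 + F²) - F = 4 + F² - F)
G(L, v) = v + v² (G(L, v) = v² + v = v + v²)
E(p, Z) = 30 (E(p, Z) = -6*(1 - 6) = -6*(-5) = 30)
-48535/√(E(-57, 128) - 11411) + 47587/36805 = -48535/√(30 - 11411) + 47587/36805 = -48535*(-I*√11381/11381) + 47587*(1/36805) = -48535*(-I*√11381/11381) + 47587/36805 = -(-48535)*I*√11381/11381 + 47587/36805 = 48535*I*√11381/11381 + 47587/36805 = 47587/36805 + 48535*I*√11381/11381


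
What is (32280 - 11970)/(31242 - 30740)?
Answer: 10155/251 ≈ 40.458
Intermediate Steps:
(32280 - 11970)/(31242 - 30740) = 20310/502 = 20310*(1/502) = 10155/251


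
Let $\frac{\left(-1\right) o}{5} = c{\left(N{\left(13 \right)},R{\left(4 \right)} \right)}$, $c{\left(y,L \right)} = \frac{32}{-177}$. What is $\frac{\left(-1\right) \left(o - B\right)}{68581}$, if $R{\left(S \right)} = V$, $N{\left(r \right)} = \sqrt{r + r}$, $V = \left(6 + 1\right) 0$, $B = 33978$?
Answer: $\frac{6013946}{12138837} \approx 0.49543$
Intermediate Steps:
$V = 0$ ($V = 7 \cdot 0 = 0$)
$N{\left(r \right)} = \sqrt{2} \sqrt{r}$ ($N{\left(r \right)} = \sqrt{2 r} = \sqrt{2} \sqrt{r}$)
$R{\left(S \right)} = 0$
$c{\left(y,L \right)} = - \frac{32}{177}$ ($c{\left(y,L \right)} = 32 \left(- \frac{1}{177}\right) = - \frac{32}{177}$)
$o = \frac{160}{177}$ ($o = \left(-5\right) \left(- \frac{32}{177}\right) = \frac{160}{177} \approx 0.90395$)
$\frac{\left(-1\right) \left(o - B\right)}{68581} = \frac{\left(-1\right) \left(\frac{160}{177} - 33978\right)}{68581} = - (\frac{160}{177} - 33978) \frac{1}{68581} = \left(-1\right) \left(- \frac{6013946}{177}\right) \frac{1}{68581} = \frac{6013946}{177} \cdot \frac{1}{68581} = \frac{6013946}{12138837}$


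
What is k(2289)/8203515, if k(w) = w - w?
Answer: 0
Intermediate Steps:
k(w) = 0
k(2289)/8203515 = 0/8203515 = 0*(1/8203515) = 0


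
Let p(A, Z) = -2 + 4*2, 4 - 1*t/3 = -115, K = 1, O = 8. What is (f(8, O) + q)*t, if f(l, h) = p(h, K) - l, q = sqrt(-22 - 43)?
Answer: -714 + 357*I*sqrt(65) ≈ -714.0 + 2878.2*I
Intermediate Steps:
q = I*sqrt(65) (q = sqrt(-65) = I*sqrt(65) ≈ 8.0623*I)
t = 357 (t = 12 - 3*(-115) = 12 + 345 = 357)
p(A, Z) = 6 (p(A, Z) = -2 + 8 = 6)
f(l, h) = 6 - l
(f(8, O) + q)*t = ((6 - 1*8) + I*sqrt(65))*357 = ((6 - 8) + I*sqrt(65))*357 = (-2 + I*sqrt(65))*357 = -714 + 357*I*sqrt(65)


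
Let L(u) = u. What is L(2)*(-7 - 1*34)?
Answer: -82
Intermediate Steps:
L(2)*(-7 - 1*34) = 2*(-7 - 1*34) = 2*(-7 - 34) = 2*(-41) = -82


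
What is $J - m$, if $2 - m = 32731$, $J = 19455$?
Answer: $52184$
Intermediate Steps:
$m = -32729$ ($m = 2 - 32731 = -32729$)
$J - m = 19455 - -32729 = 19455 + 32729 = 52184$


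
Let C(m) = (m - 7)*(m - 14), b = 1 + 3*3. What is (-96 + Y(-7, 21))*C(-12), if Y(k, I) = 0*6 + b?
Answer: -42484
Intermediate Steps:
b = 10 (b = 1 + 9 = 10)
C(m) = (-14 + m)*(-7 + m) (C(m) = (-7 + m)*(-14 + m) = (-14 + m)*(-7 + m))
Y(k, I) = 10 (Y(k, I) = 0*6 + 10 = 0 + 10 = 10)
(-96 + Y(-7, 21))*C(-12) = (-96 + 10)*(98 + (-12)**2 - 21*(-12)) = -86*(98 + 144 + 252) = -86*494 = -42484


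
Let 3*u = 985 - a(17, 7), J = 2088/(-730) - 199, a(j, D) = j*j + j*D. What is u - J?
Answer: 431642/1095 ≈ 394.19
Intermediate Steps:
a(j, D) = j**2 + D*j
J = -73679/365 (J = 2088*(-1/730) - 199 = -1044/365 - 199 = -73679/365 ≈ -201.86)
u = 577/3 (u = (985 - 17*(7 + 17))/3 = (985 - 17*24)/3 = (985 - 1*408)/3 = (985 - 408)/3 = (1/3)*577 = 577/3 ≈ 192.33)
u - J = 577/3 - 1*(-73679/365) = 577/3 + 73679/365 = 431642/1095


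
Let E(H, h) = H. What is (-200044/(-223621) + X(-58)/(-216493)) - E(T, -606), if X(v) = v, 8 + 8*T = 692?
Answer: -8191874985743/96824762306 ≈ -84.605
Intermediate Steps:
T = 171/2 (T = -1 + (⅛)*692 = -1 + 173/2 = 171/2 ≈ 85.500)
(-200044/(-223621) + X(-58)/(-216493)) - E(T, -606) = (-200044/(-223621) - 58/(-216493)) - 1*171/2 = (-200044*(-1/223621) - 58*(-1/216493)) - 171/2 = (200044/223621 + 58/216493) - 171/2 = 43321095710/48412381153 - 171/2 = -8191874985743/96824762306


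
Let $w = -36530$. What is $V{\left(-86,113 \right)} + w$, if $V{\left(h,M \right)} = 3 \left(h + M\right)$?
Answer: $-36449$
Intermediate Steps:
$V{\left(h,M \right)} = 3 M + 3 h$ ($V{\left(h,M \right)} = 3 \left(M + h\right) = 3 M + 3 h$)
$V{\left(-86,113 \right)} + w = \left(3 \cdot 113 + 3 \left(-86\right)\right) - 36530 = \left(339 - 258\right) - 36530 = 81 - 36530 = -36449$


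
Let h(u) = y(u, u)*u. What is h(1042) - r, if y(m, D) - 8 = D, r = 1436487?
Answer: -342387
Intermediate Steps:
y(m, D) = 8 + D
h(u) = u*(8 + u) (h(u) = (8 + u)*u = u*(8 + u))
h(1042) - r = 1042*(8 + 1042) - 1*1436487 = 1042*1050 - 1436487 = 1094100 - 1436487 = -342387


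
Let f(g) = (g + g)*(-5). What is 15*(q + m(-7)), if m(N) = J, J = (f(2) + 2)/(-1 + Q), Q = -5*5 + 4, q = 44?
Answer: 7395/11 ≈ 672.27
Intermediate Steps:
f(g) = -10*g (f(g) = (2*g)*(-5) = -10*g)
Q = -21 (Q = -25 + 4 = -21)
J = 9/11 (J = (-10*2 + 2)/(-1 - 21) = (-20 + 2)/(-22) = -18*(-1/22) = 9/11 ≈ 0.81818)
m(N) = 9/11
15*(q + m(-7)) = 15*(44 + 9/11) = 15*(493/11) = 7395/11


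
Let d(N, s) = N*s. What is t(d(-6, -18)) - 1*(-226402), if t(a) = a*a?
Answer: 238066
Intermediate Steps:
t(a) = a**2
t(d(-6, -18)) - 1*(-226402) = (-6*(-18))**2 - 1*(-226402) = 108**2 + 226402 = 11664 + 226402 = 238066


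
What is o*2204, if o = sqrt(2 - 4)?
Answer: 2204*I*sqrt(2) ≈ 3116.9*I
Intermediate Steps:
o = I*sqrt(2) (o = sqrt(-2) = I*sqrt(2) ≈ 1.4142*I)
o*2204 = (I*sqrt(2))*2204 = 2204*I*sqrt(2)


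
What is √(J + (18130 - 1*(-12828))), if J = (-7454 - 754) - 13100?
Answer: 5*√386 ≈ 98.234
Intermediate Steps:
J = -21308 (J = -8208 - 13100 = -21308)
√(J + (18130 - 1*(-12828))) = √(-21308 + (18130 - 1*(-12828))) = √(-21308 + (18130 + 12828)) = √(-21308 + 30958) = √9650 = 5*√386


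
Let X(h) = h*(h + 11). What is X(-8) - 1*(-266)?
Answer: 242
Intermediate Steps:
X(h) = h*(11 + h)
X(-8) - 1*(-266) = -8*(11 - 8) - 1*(-266) = -8*3 + 266 = -24 + 266 = 242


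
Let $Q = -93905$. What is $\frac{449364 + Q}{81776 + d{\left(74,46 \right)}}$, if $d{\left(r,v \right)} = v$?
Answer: $\frac{27343}{6294} \approx 4.3443$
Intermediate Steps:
$\frac{449364 + Q}{81776 + d{\left(74,46 \right)}} = \frac{449364 - 93905}{81776 + 46} = \frac{355459}{81822} = 355459 \cdot \frac{1}{81822} = \frac{27343}{6294}$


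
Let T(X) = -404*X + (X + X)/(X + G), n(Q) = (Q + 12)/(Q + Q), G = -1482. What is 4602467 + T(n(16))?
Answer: 109060885695/23698 ≈ 4.6021e+6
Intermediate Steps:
n(Q) = (12 + Q)/(2*Q) (n(Q) = (12 + Q)/((2*Q)) = (12 + Q)*(1/(2*Q)) = (12 + Q)/(2*Q))
T(X) = -404*X + 2*X/(-1482 + X) (T(X) = -404*X + (X + X)/(X - 1482) = -404*X + (2*X)/(-1482 + X) = -404*X + 2*X/(-1482 + X))
4602467 + T(n(16)) = 4602467 + 2*((½)*(12 + 16)/16)*(299365 - 101*(12 + 16)/16)/(-1482 + (½)*(12 + 16)/16) = 4602467 + 2*((½)*(1/16)*28)*(299365 - 101*28/16)/(-1482 + (½)*(1/16)*28) = 4602467 + 2*(7/8)*(299365 - 202*7/8)/(-1482 + 7/8) = 4602467 + 2*(7/8)*(299365 - 707/4)/(-11849/8) = 4602467 + 2*(7/8)*(-8/11849)*(1196753/4) = 4602467 - 8377271/23698 = 109060885695/23698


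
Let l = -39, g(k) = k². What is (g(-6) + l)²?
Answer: 9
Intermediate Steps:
(g(-6) + l)² = ((-6)² - 39)² = (36 - 39)² = (-3)² = 9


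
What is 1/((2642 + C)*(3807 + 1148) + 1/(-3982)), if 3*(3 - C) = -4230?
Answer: 3982/80008434549 ≈ 4.9770e-8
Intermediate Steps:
C = 1413 (C = 3 - ⅓*(-4230) = 3 + 1410 = 1413)
1/((2642 + C)*(3807 + 1148) + 1/(-3982)) = 1/((2642 + 1413)*(3807 + 1148) + 1/(-3982)) = 1/(4055*4955 - 1/3982) = 1/(20092525 - 1/3982) = 1/(80008434549/3982) = 3982/80008434549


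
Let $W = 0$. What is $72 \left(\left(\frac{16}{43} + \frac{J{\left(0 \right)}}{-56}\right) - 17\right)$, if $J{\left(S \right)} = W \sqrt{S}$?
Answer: $- \frac{51480}{43} \approx -1197.2$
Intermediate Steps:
$J{\left(S \right)} = 0$ ($J{\left(S \right)} = 0 \sqrt{S} = 0$)
$72 \left(\left(\frac{16}{43} + \frac{J{\left(0 \right)}}{-56}\right) - 17\right) = 72 \left(\left(\frac{16}{43} + \frac{0}{-56}\right) - 17\right) = 72 \left(\left(16 \cdot \frac{1}{43} + 0 \left(- \frac{1}{56}\right)\right) - 17\right) = 72 \left(\left(\frac{16}{43} + 0\right) - 17\right) = 72 \left(\frac{16}{43} - 17\right) = 72 \left(- \frac{715}{43}\right) = - \frac{51480}{43}$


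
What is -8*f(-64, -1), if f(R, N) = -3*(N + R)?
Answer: -1560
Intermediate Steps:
f(R, N) = -3*N - 3*R
-8*f(-64, -1) = -8*(-3*(-1) - 3*(-64)) = -8*(3 + 192) = -8*195 = -1560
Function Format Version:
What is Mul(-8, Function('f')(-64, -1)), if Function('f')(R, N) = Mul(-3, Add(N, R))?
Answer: -1560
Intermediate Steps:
Function('f')(R, N) = Add(Mul(-3, N), Mul(-3, R))
Mul(-8, Function('f')(-64, -1)) = Mul(-8, Add(Mul(-3, -1), Mul(-3, -64))) = Mul(-8, Add(3, 192)) = Mul(-8, 195) = -1560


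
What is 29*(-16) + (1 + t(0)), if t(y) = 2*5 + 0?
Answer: -453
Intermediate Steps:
t(y) = 10 (t(y) = 10 + 0 = 10)
29*(-16) + (1 + t(0)) = 29*(-16) + (1 + 10) = -464 + 11 = -453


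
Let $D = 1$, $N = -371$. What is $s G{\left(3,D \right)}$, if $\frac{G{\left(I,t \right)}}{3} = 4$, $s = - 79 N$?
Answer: $351708$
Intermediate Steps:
$s = 29309$ ($s = \left(-79\right) \left(-371\right) = 29309$)
$G{\left(I,t \right)} = 12$ ($G{\left(I,t \right)} = 3 \cdot 4 = 12$)
$s G{\left(3,D \right)} = 29309 \cdot 12 = 351708$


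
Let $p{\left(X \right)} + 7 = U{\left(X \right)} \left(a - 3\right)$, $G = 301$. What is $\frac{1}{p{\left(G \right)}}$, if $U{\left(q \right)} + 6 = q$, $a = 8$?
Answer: $\frac{1}{1468} \approx 0.0006812$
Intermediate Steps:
$U{\left(q \right)} = -6 + q$
$p{\left(X \right)} = -37 + 5 X$ ($p{\left(X \right)} = -7 + \left(-6 + X\right) \left(8 - 3\right) = -7 + \left(-6 + X\right) 5 = -7 + \left(-30 + 5 X\right) = -37 + 5 X$)
$\frac{1}{p{\left(G \right)}} = \frac{1}{-37 + 5 \cdot 301} = \frac{1}{-37 + 1505} = \frac{1}{1468}$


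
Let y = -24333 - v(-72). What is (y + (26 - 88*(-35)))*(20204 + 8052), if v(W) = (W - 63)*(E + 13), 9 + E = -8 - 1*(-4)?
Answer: -599790112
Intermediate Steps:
E = -13 (E = -9 + (-8 - 1*(-4)) = -9 + (-8 + 4) = -9 - 4 = -13)
v(W) = 0 (v(W) = (W - 63)*(-13 + 13) = (-63 + W)*0 = 0)
y = -24333 (y = -24333 - 1*0 = -24333 + 0 = -24333)
(y + (26 - 88*(-35)))*(20204 + 8052) = (-24333 + (26 - 88*(-35)))*(20204 + 8052) = (-24333 + (26 + 3080))*28256 = (-24333 + 3106)*28256 = -21227*28256 = -599790112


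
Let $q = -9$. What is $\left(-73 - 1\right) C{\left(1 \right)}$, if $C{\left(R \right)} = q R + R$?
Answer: $592$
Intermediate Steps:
$C{\left(R \right)} = - 8 R$ ($C{\left(R \right)} = - 9 R + R = - 8 R$)
$\left(-73 - 1\right) C{\left(1 \right)} = \left(-73 - 1\right) \left(\left(-8\right) 1\right) = \left(-74\right) \left(-8\right) = 592$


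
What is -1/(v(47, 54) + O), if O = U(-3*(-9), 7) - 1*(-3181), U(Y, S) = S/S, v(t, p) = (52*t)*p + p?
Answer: -1/135212 ≈ -7.3958e-6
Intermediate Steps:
v(t, p) = p + 52*p*t (v(t, p) = 52*p*t + p = p + 52*p*t)
U(Y, S) = 1
O = 3182 (O = 1 - 1*(-3181) = 1 + 3181 = 3182)
-1/(v(47, 54) + O) = -1/(54*(1 + 52*47) + 3182) = -1/(54*(1 + 2444) + 3182) = -1/(54*2445 + 3182) = -1/(132030 + 3182) = -1/135212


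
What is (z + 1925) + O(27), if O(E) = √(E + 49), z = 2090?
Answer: 4015 + 2*√19 ≈ 4023.7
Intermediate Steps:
O(E) = √(49 + E)
(z + 1925) + O(27) = (2090 + 1925) + √(49 + 27) = 4015 + √76 = 4015 + 2*√19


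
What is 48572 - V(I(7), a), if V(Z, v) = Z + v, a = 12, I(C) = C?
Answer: 48553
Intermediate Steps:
48572 - V(I(7), a) = 48572 - (7 + 12) = 48572 - 1*19 = 48572 - 19 = 48553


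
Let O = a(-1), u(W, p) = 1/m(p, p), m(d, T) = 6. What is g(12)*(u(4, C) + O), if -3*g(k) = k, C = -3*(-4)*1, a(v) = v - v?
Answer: -⅔ ≈ -0.66667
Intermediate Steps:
a(v) = 0
C = 12 (C = 12*1 = 12)
u(W, p) = ⅙ (u(W, p) = 1/6 = ⅙)
O = 0
g(k) = -k/3
g(12)*(u(4, C) + O) = (-⅓*12)*(⅙ + 0) = -4*⅙ = -⅔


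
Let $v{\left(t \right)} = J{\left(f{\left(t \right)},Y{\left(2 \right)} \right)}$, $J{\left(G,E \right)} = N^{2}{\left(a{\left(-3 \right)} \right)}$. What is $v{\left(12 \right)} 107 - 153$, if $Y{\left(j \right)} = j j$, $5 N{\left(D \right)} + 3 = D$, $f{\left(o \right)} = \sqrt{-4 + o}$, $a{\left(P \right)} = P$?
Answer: $\frac{27}{25} \approx 1.08$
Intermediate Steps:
$N{\left(D \right)} = - \frac{3}{5} + \frac{D}{5}$
$Y{\left(j \right)} = j^{2}$
$J{\left(G,E \right)} = \frac{36}{25}$ ($J{\left(G,E \right)} = \left(- \frac{3}{5} + \frac{1}{5} \left(-3\right)\right)^{2} = \left(- \frac{3}{5} - \frac{3}{5}\right)^{2} = \left(- \frac{6}{5}\right)^{2} = \frac{36}{25}$)
$v{\left(t \right)} = \frac{36}{25}$
$v{\left(12 \right)} 107 - 153 = \frac{36}{25} \cdot 107 - 153 = \frac{3852}{25} - 153 = \frac{27}{25}$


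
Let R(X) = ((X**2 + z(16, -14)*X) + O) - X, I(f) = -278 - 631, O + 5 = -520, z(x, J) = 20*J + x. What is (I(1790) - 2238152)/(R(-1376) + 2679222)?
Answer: -2239061/4936713 ≈ -0.45355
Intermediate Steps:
z(x, J) = x + 20*J
O = -525 (O = -5 - 520 = -525)
I(f) = -909
R(X) = -525 + X**2 - 265*X (R(X) = ((X**2 + (16 + 20*(-14))*X) - 525) - X = ((X**2 + (16 - 280)*X) - 525) - X = ((X**2 - 264*X) - 525) - X = (-525 + X**2 - 264*X) - X = -525 + X**2 - 265*X)
(I(1790) - 2238152)/(R(-1376) + 2679222) = (-909 - 2238152)/((-525 + (-1376)**2 - 265*(-1376)) + 2679222) = -2239061/((-525 + 1893376 + 364640) + 2679222) = -2239061/(2257491 + 2679222) = -2239061/4936713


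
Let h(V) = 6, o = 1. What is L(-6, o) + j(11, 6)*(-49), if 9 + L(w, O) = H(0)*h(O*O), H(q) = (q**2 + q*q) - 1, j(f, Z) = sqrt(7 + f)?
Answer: -15 - 147*sqrt(2) ≈ -222.89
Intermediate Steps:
H(q) = -1 + 2*q**2 (H(q) = (q**2 + q**2) - 1 = 2*q**2 - 1 = -1 + 2*q**2)
L(w, O) = -15 (L(w, O) = -9 + (-1 + 2*0**2)*6 = -9 + (-1 + 2*0)*6 = -9 + (-1 + 0)*6 = -9 - 1*6 = -9 - 6 = -15)
L(-6, o) + j(11, 6)*(-49) = -15 + sqrt(7 + 11)*(-49) = -15 + sqrt(18)*(-49) = -15 + (3*sqrt(2))*(-49) = -15 - 147*sqrt(2)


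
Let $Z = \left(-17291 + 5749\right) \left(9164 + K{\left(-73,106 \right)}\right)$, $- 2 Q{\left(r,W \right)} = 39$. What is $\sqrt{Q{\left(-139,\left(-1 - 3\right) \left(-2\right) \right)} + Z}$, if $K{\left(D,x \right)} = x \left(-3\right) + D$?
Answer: $\frac{7 i \sqrt{8265958}}{2} \approx 10063.0 i$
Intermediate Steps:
$K{\left(D,x \right)} = D - 3 x$ ($K{\left(D,x \right)} = - 3 x + D = D - 3 x$)
$Q{\left(r,W \right)} = - \frac{39}{2}$ ($Q{\left(r,W \right)} = \left(- \frac{1}{2}\right) 39 = - \frac{39}{2}$)
$Z = -101257966$ ($Z = \left(-17291 + 5749\right) \left(9164 - 391\right) = - 11542 \left(9164 - 391\right) = \left(-11542\right) 8773 = -101257966$)
$\sqrt{Q{\left(-139,\left(-1 - 3\right) \left(-2\right) \right)} + Z} = \sqrt{- \frac{39}{2} - 101257966} = \sqrt{- \frac{202515971}{2}} = \frac{7 i \sqrt{8265958}}{2}$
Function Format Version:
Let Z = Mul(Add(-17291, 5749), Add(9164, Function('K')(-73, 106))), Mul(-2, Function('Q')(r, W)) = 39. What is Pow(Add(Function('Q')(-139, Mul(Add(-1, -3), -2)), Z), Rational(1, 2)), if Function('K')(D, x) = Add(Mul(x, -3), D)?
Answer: Mul(Rational(7, 2), I, Pow(8265958, Rational(1, 2))) ≈ Mul(10063., I)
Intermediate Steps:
Function('K')(D, x) = Add(D, Mul(-3, x)) (Function('K')(D, x) = Add(Mul(-3, x), D) = Add(D, Mul(-3, x)))
Function('Q')(r, W) = Rational(-39, 2) (Function('Q')(r, W) = Mul(Rational(-1, 2), 39) = Rational(-39, 2))
Z = -101257966 (Z = Mul(Add(-17291, 5749), Add(9164, Add(-73, Mul(-3, 106)))) = Mul(-11542, Add(9164, Add(-73, -318))) = Mul(-11542, Add(9164, -391)) = Mul(-11542, 8773) = -101257966)
Pow(Add(Function('Q')(-139, Mul(Add(-1, -3), -2)), Z), Rational(1, 2)) = Pow(Add(Rational(-39, 2), -101257966), Rational(1, 2)) = Pow(Rational(-202515971, 2), Rational(1, 2)) = Mul(Rational(7, 2), I, Pow(8265958, Rational(1, 2)))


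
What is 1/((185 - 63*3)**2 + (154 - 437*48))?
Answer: -1/20806 ≈ -4.8063e-5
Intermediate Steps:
1/((185 - 63*3)**2 + (154 - 437*48)) = 1/((185 - 189)**2 + (154 - 20976)) = 1/((-4)**2 - 20822) = 1/(16 - 20822) = 1/(-20806) = -1/20806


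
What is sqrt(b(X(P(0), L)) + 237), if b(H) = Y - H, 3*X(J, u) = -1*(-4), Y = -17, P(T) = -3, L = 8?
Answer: 4*sqrt(123)/3 ≈ 14.787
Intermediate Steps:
X(J, u) = 4/3 (X(J, u) = (-1*(-4))/3 = (1/3)*4 = 4/3)
b(H) = -17 - H
sqrt(b(X(P(0), L)) + 237) = sqrt((-17 - 1*4/3) + 237) = sqrt((-17 - 4/3) + 237) = sqrt(-55/3 + 237) = sqrt(656/3) = 4*sqrt(123)/3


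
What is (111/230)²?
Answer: 12321/52900 ≈ 0.23291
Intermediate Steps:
(111/230)² = 12321/52900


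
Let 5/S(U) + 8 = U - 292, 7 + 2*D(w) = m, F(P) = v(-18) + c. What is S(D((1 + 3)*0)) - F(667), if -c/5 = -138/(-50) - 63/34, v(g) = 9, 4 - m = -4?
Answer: -456341/101830 ≈ -4.4814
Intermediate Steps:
m = 8 (m = 4 - 1*(-4) = 4 + 4 = 8)
c = -771/170 (c = -5*(-138/(-50) - 63/34) = -5*(-138*(-1/50) - 63*1/34) = -5*(69/25 - 63/34) = -5*771/850 = -771/170 ≈ -4.5353)
F(P) = 759/170 (F(P) = 9 - 771/170 = 759/170)
D(w) = ½ (D(w) = -7/2 + (½)*8 = -7/2 + 4 = ½)
S(U) = 5/(-300 + U) (S(U) = 5/(-8 + (U - 292)) = 5/(-8 + (-292 + U)) = 5/(-300 + U))
S(D((1 + 3)*0)) - F(667) = 5/(-300 + ½) - 1*759/170 = 5/(-599/2) - 759/170 = 5*(-2/599) - 759/170 = -10/599 - 759/170 = -456341/101830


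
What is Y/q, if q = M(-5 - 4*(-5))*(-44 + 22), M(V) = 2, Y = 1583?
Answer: -1583/44 ≈ -35.977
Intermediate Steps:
q = -44 (q = 2*(-44 + 22) = 2*(-22) = -44)
Y/q = 1583/(-44) = 1583*(-1/44) = -1583/44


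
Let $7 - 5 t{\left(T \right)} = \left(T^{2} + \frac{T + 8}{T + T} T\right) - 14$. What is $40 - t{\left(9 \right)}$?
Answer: $\frac{537}{10} \approx 53.7$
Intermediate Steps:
$t{\left(T \right)} = \frac{17}{5} - \frac{T^{2}}{5} - \frac{T}{10}$ ($t{\left(T \right)} = \frac{7}{5} - \frac{\left(T^{2} + \frac{T + 8}{T + T} T\right) - 14}{5} = \frac{7}{5} - \frac{\left(T^{2} + \frac{8 + T}{2 T} T\right) - 14}{5} = \frac{7}{5} - \frac{\left(T^{2} + \left(4 + \frac{T}{2}\right)\right) - 14}{5} = \frac{7}{5} - \frac{\left(4 + T^{2} + \frac{T}{2}\right) - 14}{5} = \frac{7}{5} - \frac{-10 + T^{2} + \frac{T}{2}}{5} = \frac{7}{5} - \left(-2 + \frac{T^{2}}{5} + \frac{T}{10}\right) = \frac{17}{5} - \frac{T^{2}}{5} - \frac{T}{10}$)
$40 - t{\left(9 \right)} = 40 - \left(\frac{17}{5} - \frac{9^{2}}{5} - \frac{9}{10}\right) = 40 - \left(\frac{17}{5} - \frac{81}{5} - \frac{9}{10}\right) = 40 - - \frac{137}{10} = 40 + \frac{137}{10} = \frac{537}{10}$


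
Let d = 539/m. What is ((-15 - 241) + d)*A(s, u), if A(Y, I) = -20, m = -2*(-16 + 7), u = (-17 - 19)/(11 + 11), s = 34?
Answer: 40690/9 ≈ 4521.1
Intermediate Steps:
u = -18/11 (u = -36/22 = -36*1/22 = -18/11 ≈ -1.6364)
m = 18 (m = -2*(-9) = 18)
d = 539/18 ≈ 29.944
((-15 - 241) + d)*A(s, u) = ((-15 - 241) + 539/18)*(-20) = (-256 + 539/18)*(-20) = -4069/18*(-20) = 40690/9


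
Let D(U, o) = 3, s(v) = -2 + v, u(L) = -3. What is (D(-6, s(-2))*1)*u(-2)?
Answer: -9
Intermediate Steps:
(D(-6, s(-2))*1)*u(-2) = (3*1)*(-3) = 3*(-3) = -9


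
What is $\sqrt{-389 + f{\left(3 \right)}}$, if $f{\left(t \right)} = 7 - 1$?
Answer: $i \sqrt{383} \approx 19.57 i$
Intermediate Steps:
$f{\left(t \right)} = 6$
$\sqrt{-389 + f{\left(3 \right)}} = \sqrt{-389 + 6} = \sqrt{-383} = i \sqrt{383}$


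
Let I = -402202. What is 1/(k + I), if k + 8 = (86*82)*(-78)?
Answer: -1/952266 ≈ -1.0501e-6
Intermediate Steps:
k = -550064 (k = -8 + (86*82)*(-78) = -8 + 7052*(-78) = -8 - 550056 = -550064)
1/(k + I) = 1/(-550064 - 402202) = 1/(-952266) = -1/952266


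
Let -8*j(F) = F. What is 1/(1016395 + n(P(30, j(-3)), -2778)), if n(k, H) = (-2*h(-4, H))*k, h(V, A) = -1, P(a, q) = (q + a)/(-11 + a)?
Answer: 76/77246263 ≈ 9.8387e-7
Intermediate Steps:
j(F) = -F/8
P(a, q) = (a + q)/(-11 + a)
n(k, H) = 2*k (n(k, H) = (-2*(-1))*k = 2*k)
1/(1016395 + n(P(30, j(-3)), -2778)) = 1/(1016395 + 2*((30 - ⅛*(-3))/(-11 + 30))) = 1/(1016395 + 2*((30 + 3/8)/19)) = 1/(1016395 + 2*((1/19)*(243/8))) = 1/(1016395 + 2*(243/152)) = 1/(1016395 + 243/76) = 1/(77246263/76) = 76/77246263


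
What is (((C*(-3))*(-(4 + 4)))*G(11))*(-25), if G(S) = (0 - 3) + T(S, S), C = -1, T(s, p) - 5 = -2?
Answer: 0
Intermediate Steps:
T(s, p) = 3 (T(s, p) = 5 - 2 = 3)
G(S) = 0 (G(S) = (0 - 3) + 3 = -3 + 3 = 0)
(((C*(-3))*(-(4 + 4)))*G(11))*(-25) = (((-1*(-3))*(-(4 + 4)))*0)*(-25) = ((3*(-1*8))*0)*(-25) = ((3*(-8))*0)*(-25) = -24*0*(-25) = 0*(-25) = 0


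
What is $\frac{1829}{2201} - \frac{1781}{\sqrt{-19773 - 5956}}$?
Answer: $\frac{59}{71} + \frac{1781 i \sqrt{25729}}{25729} \approx 0.83099 + 11.103 i$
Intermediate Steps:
$\frac{1829}{2201} - \frac{1781}{\sqrt{-19773 - 5956}} = 1829 \cdot \frac{1}{2201} - \frac{1781}{\sqrt{-25729}} = \frac{59}{71} - \frac{1781}{i \sqrt{25729}} = \frac{59}{71} - 1781 \left(- \frac{i \sqrt{25729}}{25729}\right) = \frac{59}{71} + \frac{1781 i \sqrt{25729}}{25729}$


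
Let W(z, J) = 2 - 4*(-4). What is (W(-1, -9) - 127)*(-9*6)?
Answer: 5886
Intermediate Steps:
W(z, J) = 18 (W(z, J) = 2 + 16 = 18)
(W(-1, -9) - 127)*(-9*6) = (18 - 127)*(-9*6) = -109*(-54) = 5886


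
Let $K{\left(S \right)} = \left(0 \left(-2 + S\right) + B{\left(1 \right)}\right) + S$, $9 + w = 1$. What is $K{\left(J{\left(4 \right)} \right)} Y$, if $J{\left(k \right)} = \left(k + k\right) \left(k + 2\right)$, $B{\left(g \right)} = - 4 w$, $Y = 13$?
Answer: $1040$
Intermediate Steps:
$w = -8$ ($w = -9 + 1 = -8$)
$B{\left(g \right)} = 32$ ($B{\left(g \right)} = \left(-4\right) \left(-8\right) = 32$)
$J{\left(k \right)} = 2 k \left(2 + k\right)$
$K{\left(S \right)} = 32 + S$ ($K{\left(S \right)} = \left(0 \left(-2 + S\right) + 32\right) + S = \left(0 + 32\right) + S = 32 + S$)
$K{\left(J{\left(4 \right)} \right)} Y = \left(32 + 2 \cdot 4 \left(2 + 4\right)\right) 13 = \left(32 + 2 \cdot 4 \cdot 6\right) 13 = \left(32 + 48\right) 13 = 80 \cdot 13 = 1040$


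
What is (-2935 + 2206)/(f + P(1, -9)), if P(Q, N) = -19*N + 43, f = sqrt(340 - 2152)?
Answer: -78003/23804 + 729*I*sqrt(453)/23804 ≈ -3.2769 + 0.65182*I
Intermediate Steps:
f = 2*I*sqrt(453) (f = sqrt(-1812) = 2*I*sqrt(453) ≈ 42.568*I)
P(Q, N) = 43 - 19*N
(-2935 + 2206)/(f + P(1, -9)) = (-2935 + 2206)/(2*I*sqrt(453) + (43 - 19*(-9))) = -729/(2*I*sqrt(453) + (43 + 171)) = -729/(2*I*sqrt(453) + 214) = -729/(214 + 2*I*sqrt(453))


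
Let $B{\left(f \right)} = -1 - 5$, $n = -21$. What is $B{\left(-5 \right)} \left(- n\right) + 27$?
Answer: $-99$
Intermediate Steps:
$B{\left(f \right)} = -6$ ($B{\left(f \right)} = -1 - 5 = -6$)
$B{\left(-5 \right)} \left(- n\right) + 27 = - 6 \left(\left(-1\right) \left(-21\right)\right) + 27 = \left(-6\right) 21 + 27 = -126 + 27 = -99$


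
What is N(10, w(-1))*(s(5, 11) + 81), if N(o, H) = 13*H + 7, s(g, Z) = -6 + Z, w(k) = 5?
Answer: 6192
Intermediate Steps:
N(o, H) = 7 + 13*H
N(10, w(-1))*(s(5, 11) + 81) = (7 + 13*5)*((-6 + 11) + 81) = (7 + 65)*(5 + 81) = 72*86 = 6192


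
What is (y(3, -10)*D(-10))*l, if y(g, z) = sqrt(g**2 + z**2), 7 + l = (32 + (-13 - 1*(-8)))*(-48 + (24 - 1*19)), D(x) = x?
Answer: 11680*sqrt(109) ≈ 1.2194e+5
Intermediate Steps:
l = -1168 (l = -7 + (32 + (-13 - 1*(-8)))*(-48 + (24 - 1*19)) = -7 + (32 + (-13 + 8))*(-48 + (24 - 19)) = -7 + (32 - 5)*(-48 + 5) = -7 + 27*(-43) = -7 - 1161 = -1168)
(y(3, -10)*D(-10))*l = (sqrt(3**2 + (-10)**2)*(-10))*(-1168) = (sqrt(9 + 100)*(-10))*(-1168) = (sqrt(109)*(-10))*(-1168) = -10*sqrt(109)*(-1168) = 11680*sqrt(109)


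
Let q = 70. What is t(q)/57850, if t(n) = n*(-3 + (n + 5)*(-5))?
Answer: -2646/5785 ≈ -0.45739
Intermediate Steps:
t(n) = n*(-28 - 5*n) (t(n) = n*(-3 + (5 + n)*(-5)) = n*(-3 + (-25 - 5*n)) = n*(-28 - 5*n))
t(q)/57850 = -1*70*(28 + 5*70)/57850 = -1*70*(28 + 350)*(1/57850) = -1*70*378*(1/57850) = -26460*1/57850 = -2646/5785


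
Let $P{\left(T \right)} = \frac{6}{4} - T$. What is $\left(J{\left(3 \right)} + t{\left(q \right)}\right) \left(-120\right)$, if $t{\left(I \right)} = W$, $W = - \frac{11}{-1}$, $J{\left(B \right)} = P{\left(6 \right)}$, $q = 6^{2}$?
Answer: $-780$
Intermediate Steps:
$P{\left(T \right)} = \frac{3}{2} - T$ ($P{\left(T \right)} = 6 \cdot \frac{1}{4} - T = \frac{3}{2} - T$)
$q = 36$
$J{\left(B \right)} = - \frac{9}{2}$ ($J{\left(B \right)} = \frac{3}{2} - 6 = - \frac{9}{2}$)
$W = 11$ ($W = \left(-11\right) \left(-1\right) = 11$)
$t{\left(I \right)} = 11$
$\left(J{\left(3 \right)} + t{\left(q \right)}\right) \left(-120\right) = \left(- \frac{9}{2} + 11\right) \left(-120\right) = \frac{13}{2} \left(-120\right) = -780$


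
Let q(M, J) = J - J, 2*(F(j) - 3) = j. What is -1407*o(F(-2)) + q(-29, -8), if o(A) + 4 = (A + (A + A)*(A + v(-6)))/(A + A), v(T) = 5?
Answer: -9849/2 ≈ -4924.5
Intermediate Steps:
F(j) = 3 + j/2
o(A) = -4 + (A + 2*A*(5 + A))/(2*A) (o(A) = -4 + (A + (A + A)*(A + 5))/(A + A) = -4 + (A + (2*A)*(5 + A))/((2*A)) = -4 + (A + 2*A*(5 + A))*(1/(2*A)) = -4 + (A + 2*A*(5 + A))/(2*A))
q(M, J) = 0
-1407*o(F(-2)) + q(-29, -8) = -1407*(3/2 + (3 + (1/2)*(-2))) + 0 = -1407*(3/2 + (3 - 1)) + 0 = -1407*(3/2 + 2) + 0 = -1407*7/2 + 0 = -9849/2 + 0 = -9849/2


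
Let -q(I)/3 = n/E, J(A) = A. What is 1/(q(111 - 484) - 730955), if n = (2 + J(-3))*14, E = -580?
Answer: -290/211976971 ≈ -1.3681e-6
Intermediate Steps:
n = -14 (n = (2 - 3)*14 = -1*14 = -14)
q(I) = -21/290 (q(I) = -(-42)/(-580) = -(-42)*(-1)/580 = -3*7/290 = -21/290)
1/(q(111 - 484) - 730955) = 1/(-21/290 - 730955) = 1/(-211976971/290) = -290/211976971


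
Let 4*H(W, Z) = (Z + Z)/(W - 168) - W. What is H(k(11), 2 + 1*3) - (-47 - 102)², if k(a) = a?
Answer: -13943965/628 ≈ -22204.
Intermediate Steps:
H(W, Z) = -W/4 + Z/(2*(-168 + W)) (H(W, Z) = ((Z + Z)/(W - 168) - W)/4 = ((2*Z)/(-168 + W) - W)/4 = (2*Z/(-168 + W) - W)/4 = (-W + 2*Z/(-168 + W))/4 = -W/4 + Z/(2*(-168 + W)))
H(k(11), 2 + 1*3) - (-47 - 102)² = (-1*11² + 2*(2 + 1*3) + 168*11)/(4*(-168 + 11)) - (-47 - 102)² = (¼)*(-1*121 + 2*(2 + 3) + 1848)/(-157) - 1*(-149)² = (¼)*(-1/157)*(-121 + 2*5 + 1848) - 1*22201 = (¼)*(-1/157)*(-121 + 10 + 1848) - 22201 = (¼)*(-1/157)*1737 - 22201 = -1737/628 - 22201 = -13943965/628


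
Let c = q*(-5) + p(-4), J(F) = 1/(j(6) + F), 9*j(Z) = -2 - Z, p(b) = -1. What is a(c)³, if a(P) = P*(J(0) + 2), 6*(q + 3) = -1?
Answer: 241804367/110592 ≈ 2186.5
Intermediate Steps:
q = -19/6 (q = -3 + (⅙)*(-1) = -3 - ⅙ = -19/6 ≈ -3.1667)
j(Z) = -2/9 - Z/9 (j(Z) = (-2 - Z)/9 = -2/9 - Z/9)
J(F) = 1/(-8/9 + F) (J(F) = 1/((-2/9 - ⅑*6) + F) = 1/((-2/9 - ⅔) + F) = 1/(-8/9 + F))
c = 89/6 (c = -19/6*(-5) - 1 = 95/6 - 1 = 89/6 ≈ 14.833)
a(P) = 7*P/8 (a(P) = P*(9/(-8 + 9*0) + 2) = P*(9/(-8 + 0) + 2) = P*(9/(-8) + 2) = P*(9*(-⅛) + 2) = P*(-9/8 + 2) = P*(7/8) = 7*P/8)
a(c)³ = ((7/8)*(89/6))³ = (623/48)³ = 241804367/110592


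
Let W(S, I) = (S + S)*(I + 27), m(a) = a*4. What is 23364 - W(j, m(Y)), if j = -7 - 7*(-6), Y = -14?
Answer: 25394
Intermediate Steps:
m(a) = 4*a
j = 35 (j = -7 + 42 = 35)
W(S, I) = 2*S*(27 + I) (W(S, I) = (2*S)*(27 + I) = 2*S*(27 + I))
23364 - W(j, m(Y)) = 23364 - 2*35*(27 + 4*(-14)) = 23364 - 2*35*(27 - 56) = 23364 - 2*35*(-29) = 23364 - 1*(-2030) = 23364 + 2030 = 25394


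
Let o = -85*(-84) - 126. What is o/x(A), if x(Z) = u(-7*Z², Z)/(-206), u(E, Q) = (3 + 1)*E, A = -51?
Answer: 17201/867 ≈ 19.840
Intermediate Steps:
u(E, Q) = 4*E
o = 7014 (o = 7140 - 126 = 7014)
x(Z) = 14*Z²/103 (x(Z) = (4*(-7*Z²))/(-206) = -28*Z²*(-1/206) = 14*Z²/103)
o/x(A) = 7014/(((14/103)*(-51)²)) = 7014/(((14/103)*2601)) = 7014/(36414/103) = 7014*(103/36414) = 17201/867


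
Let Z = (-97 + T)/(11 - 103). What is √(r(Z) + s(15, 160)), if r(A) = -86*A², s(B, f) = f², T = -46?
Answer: √214919786/92 ≈ 159.35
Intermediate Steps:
Z = 143/92 (Z = (-97 - 46)/(11 - 103) = -143/(-92) = -143*(-1/92) = 143/92 ≈ 1.5543)
√(r(Z) + s(15, 160)) = √(-86*(143/92)² + 160²) = √(-86*20449/8464 + 25600) = √(-879307/4232 + 25600) = √(107459893/4232) = √214919786/92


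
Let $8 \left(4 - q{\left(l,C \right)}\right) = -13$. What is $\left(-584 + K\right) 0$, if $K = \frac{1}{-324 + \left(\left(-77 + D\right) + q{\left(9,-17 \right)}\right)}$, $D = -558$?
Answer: $0$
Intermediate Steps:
$q{\left(l,C \right)} = \frac{45}{8}$ ($q{\left(l,C \right)} = 4 - - \frac{13}{8} = 4 + \frac{13}{8} = \frac{45}{8}$)
$K = - \frac{8}{7627}$ ($K = \frac{1}{-324 + \left(\left(-77 - 558\right) + \frac{45}{8}\right)} = \frac{1}{-324 + \left(-635 + \frac{45}{8}\right)} = \frac{1}{-324 - \frac{5035}{8}} = \frac{1}{- \frac{7627}{8}} = - \frac{8}{7627} \approx -0.0010489$)
$\left(-584 + K\right) 0 = \left(-584 - \frac{8}{7627}\right) 0 = \left(- \frac{4454176}{7627}\right) 0 = 0$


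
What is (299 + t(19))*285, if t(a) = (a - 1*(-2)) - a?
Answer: 85785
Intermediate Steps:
t(a) = 2 (t(a) = (a + 2) - a = (2 + a) - a = 2)
(299 + t(19))*285 = (299 + 2)*285 = 301*285 = 85785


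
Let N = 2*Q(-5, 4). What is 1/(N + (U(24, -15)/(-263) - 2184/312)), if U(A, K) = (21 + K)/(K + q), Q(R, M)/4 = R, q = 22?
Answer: -1841/86533 ≈ -0.021275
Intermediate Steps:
Q(R, M) = 4*R
U(A, K) = (21 + K)/(22 + K) (U(A, K) = (21 + K)/(K + 22) = (21 + K)/(22 + K))
N = -40 (N = 2*(4*(-5)) = 2*(-20) = -40)
1/(N + (U(24, -15)/(-263) - 2184/312)) = 1/(-40 + (((21 - 15)/(22 - 15))/(-263) - 2184/312)) = 1/(-40 + ((6/7)*(-1/263) - 2184*1/312)) = 1/(-40 + (((1/7)*6)*(-1/263) - 7)) = 1/(-40 + ((6/7)*(-1/263) - 7)) = 1/(-40 + (-6/1841 - 7)) = 1/(-40 - 12893/1841) = 1/(-86533/1841) = -1841/86533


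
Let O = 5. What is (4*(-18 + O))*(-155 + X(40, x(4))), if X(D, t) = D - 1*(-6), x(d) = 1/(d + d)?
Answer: 5668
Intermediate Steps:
x(d) = 1/(2*d)
X(D, t) = 6 + D (X(D, t) = D + 6 = 6 + D)
(4*(-18 + O))*(-155 + X(40, x(4))) = (4*(-18 + 5))*(-155 + (6 + 40)) = (4*(-13))*(-155 + 46) = -52*(-109) = 5668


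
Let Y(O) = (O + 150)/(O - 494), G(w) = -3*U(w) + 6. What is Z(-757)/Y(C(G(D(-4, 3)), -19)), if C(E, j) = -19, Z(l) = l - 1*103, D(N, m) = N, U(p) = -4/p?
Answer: 441180/131 ≈ 3367.8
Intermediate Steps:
Z(l) = -103 + l (Z(l) = l - 103 = -103 + l)
G(w) = 6 + 12/w (G(w) = -(-12)/w + 6 = 12/w + 6 = 6 + 12/w)
Y(O) = (150 + O)/(-494 + O)
Z(-757)/Y(C(G(D(-4, 3)), -19)) = (-103 - 757)/(((150 - 19)/(-494 - 19))) = -860/(131/(-513)) = -860/((-1/513*131)) = -860/(-131/513) = -860*(-513/131) = 441180/131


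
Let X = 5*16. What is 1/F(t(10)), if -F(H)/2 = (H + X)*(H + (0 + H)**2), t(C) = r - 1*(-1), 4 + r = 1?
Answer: -1/312 ≈ -0.0032051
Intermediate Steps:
r = -3 (r = -4 + 1 = -3)
X = 80
t(C) = -2 (t(C) = -3 - 1*(-1) = -3 + 1 = -2)
F(H) = -2*(80 + H)*(H + H**2) (F(H) = -2*(H + 80)*(H + (0 + H)**2) = -2*(80 + H)*(H + H**2))
1/F(t(10)) = 1/(-2*(-2)*(80 + (-2)**2 + 81*(-2))) = 1/(-2*(-2)*(80 + 4 - 162)) = 1/(-2*(-2)*(-78)) = 1/(-312) = -1/312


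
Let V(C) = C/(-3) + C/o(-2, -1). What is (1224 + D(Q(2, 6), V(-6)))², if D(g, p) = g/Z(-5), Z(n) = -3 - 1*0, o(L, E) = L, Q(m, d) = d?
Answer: 1493284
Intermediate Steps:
Z(n) = -3 (Z(n) = -3 + 0 = -3)
V(C) = -5*C/6 (V(C) = C/(-3) + C/(-2) = C*(-⅓) + C*(-½) = -C/3 - C/2 = -5*C/6)
D(g, p) = -g/3 (D(g, p) = g/(-3) = g*(-⅓) = -g/3)
(1224 + D(Q(2, 6), V(-6)))² = (1224 - ⅓*6)² = (1224 - 2)² = 1222² = 1493284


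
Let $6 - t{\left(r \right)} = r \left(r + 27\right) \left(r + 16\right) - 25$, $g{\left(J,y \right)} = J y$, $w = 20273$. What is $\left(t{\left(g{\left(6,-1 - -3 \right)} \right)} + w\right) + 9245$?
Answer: $16445$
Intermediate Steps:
$t{\left(r \right)} = 31 - r \left(16 + r\right) \left(27 + r\right)$ ($t{\left(r \right)} = 6 - \left(r \left(r + 27\right) \left(r + 16\right) - 25\right) = 6 - \left(r \left(27 + r\right) \left(16 + r\right) - 25\right) = 6 - \left(r \left(16 + r\right) \left(27 + r\right) - 25\right) = 6 - \left(-25 + r \left(16 + r\right) \left(27 + r\right)\right) = 31 - r \left(16 + r\right) \left(27 + r\right)$)
$\left(t{\left(g{\left(6,-1 - -3 \right)} \right)} + w\right) + 9245 = \left(\left(31 - \left(6 \left(-1 - -3\right)\right)^{3} - 432 \cdot 6 \left(-1 - -3\right) - 43 \left(6 \left(-1 - -3\right)\right)^{2}\right) + 20273\right) + 9245 = \left(\left(31 - \left(6 \left(-1 + 3\right)\right)^{3} - 432 \cdot 6 \left(-1 + 3\right) - 43 \left(6 \left(-1 + 3\right)\right)^{2}\right) + 20273\right) + 9245 = \left(\left(31 - \left(6 \cdot 2\right)^{3} - 432 \cdot 6 \cdot 2 - 43 \left(6 \cdot 2\right)^{2}\right) + 20273\right) + 9245 = \left(\left(31 - 12^{3} - 5184 - 43 \cdot 12^{2}\right) + 20273\right) + 9245 = \left(\left(31 - 1728 - 5184 - 6192\right) + 20273\right) + 9245 = \left(-13073 + 20273\right) + 9245 = 7200 + 9245 = 16445$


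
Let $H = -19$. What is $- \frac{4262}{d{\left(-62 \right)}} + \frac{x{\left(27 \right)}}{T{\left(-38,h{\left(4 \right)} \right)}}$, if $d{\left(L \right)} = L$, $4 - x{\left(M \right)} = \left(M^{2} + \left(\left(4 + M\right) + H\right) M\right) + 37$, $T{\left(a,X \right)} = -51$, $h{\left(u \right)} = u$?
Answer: $\frac{47449}{527} \approx 90.036$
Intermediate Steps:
$x{\left(M \right)} = -33 - M^{2} - M \left(-15 + M\right)$ ($x{\left(M \right)} = 4 - \left(\left(M^{2} + \left(\left(4 + M\right) - 19\right) M\right) + 37\right) = 4 - \left(\left(M^{2} + \left(-15 + M\right) M\right) + 37\right) = 4 - \left(\left(M^{2} + M \left(-15 + M\right)\right) + 37\right) = 4 - \left(37 + M^{2} + M \left(-15 + M\right)\right) = -33 - M^{2} - M \left(-15 + M\right)$)
$- \frac{4262}{d{\left(-62 \right)}} + \frac{x{\left(27 \right)}}{T{\left(-38,h{\left(4 \right)} \right)}} = - \frac{4262}{-62} + \frac{-33 - 2 \cdot 27^{2} + 15 \cdot 27}{-51} = \left(-4262\right) \left(- \frac{1}{62}\right) + \left(-33 - 1458 + 405\right) \left(- \frac{1}{51}\right) = \frac{2131}{31} + \left(-33 - 1458 + 405\right) \left(- \frac{1}{51}\right) = \frac{2131}{31} - - \frac{362}{17} = \frac{2131}{31} + \frac{362}{17} = \frac{47449}{527}$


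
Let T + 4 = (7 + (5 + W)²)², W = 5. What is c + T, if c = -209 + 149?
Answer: 11385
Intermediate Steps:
T = 11445 (T = -4 + (7 + (5 + 5)²)² = -4 + (7 + 10²)² = -4 + (7 + 100)² = -4 + 107² = -4 + 11449 = 11445)
c = -60
c + T = -60 + 11445 = 11385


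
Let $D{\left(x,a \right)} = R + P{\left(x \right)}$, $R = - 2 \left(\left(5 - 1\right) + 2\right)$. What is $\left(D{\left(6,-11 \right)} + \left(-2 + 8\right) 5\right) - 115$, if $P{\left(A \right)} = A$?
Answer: $-91$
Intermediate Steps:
$R = -12$ ($R = - 2 \left(4 + 2\right) = \left(-2\right) 6 = -12$)
$D{\left(x,a \right)} = -12 + x$
$\left(D{\left(6,-11 \right)} + \left(-2 + 8\right) 5\right) - 115 = \left(\left(-12 + 6\right) + \left(-2 + 8\right) 5\right) - 115 = \left(-6 + 6 \cdot 5\right) - 115 = \left(-6 + 30\right) - 115 = 24 - 115 = -91$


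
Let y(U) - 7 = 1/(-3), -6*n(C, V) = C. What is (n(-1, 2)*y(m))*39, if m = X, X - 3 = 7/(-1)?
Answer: 130/3 ≈ 43.333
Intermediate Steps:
n(C, V) = -C/6
X = -4 (X = 3 + 7/(-1) = 3 + 7*(-1) = 3 - 7 = -4)
m = -4
y(U) = 20/3 (y(U) = 7 + 1/(-3) = 7 - ⅓ = 20/3)
(n(-1, 2)*y(m))*39 = (-⅙*(-1)*(20/3))*39 = ((⅙)*(20/3))*39 = (10/9)*39 = 130/3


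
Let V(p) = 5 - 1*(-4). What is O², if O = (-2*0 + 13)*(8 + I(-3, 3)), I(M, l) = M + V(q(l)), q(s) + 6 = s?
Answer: 33124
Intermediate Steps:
q(s) = -6 + s
V(p) = 9 (V(p) = 5 + 4 = 9)
I(M, l) = 9 + M (I(M, l) = M + 9 = 9 + M)
O = 182 (O = (-2*0 + 13)*(8 + (9 - 3)) = (0 + 13)*(8 + 6) = 13*14 = 182)
O² = 182² = 33124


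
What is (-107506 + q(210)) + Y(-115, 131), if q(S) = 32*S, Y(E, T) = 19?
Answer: -100767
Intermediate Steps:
(-107506 + q(210)) + Y(-115, 131) = (-107506 + 32*210) + 19 = (-107506 + 6720) + 19 = -100786 + 19 = -100767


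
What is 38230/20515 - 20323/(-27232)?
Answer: 291601141/111732896 ≈ 2.6098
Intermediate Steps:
38230/20515 - 20323/(-27232) = 38230*(1/20515) - 20323*(-1/27232) = 7646/4103 + 20323/27232 = 291601141/111732896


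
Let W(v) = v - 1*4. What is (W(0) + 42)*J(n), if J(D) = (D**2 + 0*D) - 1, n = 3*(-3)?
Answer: 3040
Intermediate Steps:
W(v) = -4 + v (W(v) = v - 4 = -4 + v)
n = -9
J(D) = -1 + D**2 (J(D) = (D**2 + 0) - 1 = D**2 - 1 = -1 + D**2)
(W(0) + 42)*J(n) = ((-4 + 0) + 42)*(-1 + (-9)**2) = (-4 + 42)*(-1 + 81) = 38*80 = 3040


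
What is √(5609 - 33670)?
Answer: I*√28061 ≈ 167.51*I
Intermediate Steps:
√(5609 - 33670) = √(-28061) = I*√28061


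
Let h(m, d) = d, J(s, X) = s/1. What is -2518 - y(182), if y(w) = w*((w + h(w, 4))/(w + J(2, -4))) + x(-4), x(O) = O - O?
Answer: -124291/46 ≈ -2702.0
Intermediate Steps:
J(s, X) = s (J(s, X) = s*1 = s)
x(O) = 0
y(w) = w*(4 + w)/(2 + w) (y(w) = w*((w + 4)/(w + 2)) + 0 = w*((4 + w)/(2 + w)) + 0 = w*(4 + w)/(2 + w) + 0 = w*(4 + w)/(2 + w))
-2518 - y(182) = -2518 - 182*(4 + 182)/(2 + 182) = -2518 - 182*186/184 = -2518 - 1*8463/46 = -2518 - 8463/46 = -124291/46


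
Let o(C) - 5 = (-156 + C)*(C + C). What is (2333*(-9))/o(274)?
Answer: -20997/64669 ≈ -0.32468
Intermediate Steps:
o(C) = 5 + 2*C*(-156 + C) (o(C) = 5 + (-156 + C)*(C + C) = 5 + (-156 + C)*(2*C) = 5 + 2*C*(-156 + C))
(2333*(-9))/o(274) = (2333*(-9))/(5 - 312*274 + 2*274²) = -20997/(5 - 85488 + 2*75076) = -20997/(5 - 85488 + 150152) = -20997/64669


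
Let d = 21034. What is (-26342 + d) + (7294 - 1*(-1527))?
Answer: 3513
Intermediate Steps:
(-26342 + d) + (7294 - 1*(-1527)) = (-26342 + 21034) + (7294 - 1*(-1527)) = -5308 + (7294 + 1527) = -5308 + 8821 = 3513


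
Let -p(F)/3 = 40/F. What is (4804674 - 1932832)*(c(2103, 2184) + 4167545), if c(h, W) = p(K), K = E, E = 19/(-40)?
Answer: 227415869431510/19 ≈ 1.1969e+13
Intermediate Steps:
E = -19/40 (E = 19*(-1/40) = -19/40 ≈ -0.47500)
K = -19/40 ≈ -0.47500
p(F) = -120/F
c(h, W) = 4800/19 (c(h, W) = -120/(-19/40) = -120*(-40/19) = 4800/19)
(4804674 - 1932832)*(c(2103, 2184) + 4167545) = (4804674 - 1932832)*(4800/19 + 4167545) = 2871842*(79188155/19) = 227415869431510/19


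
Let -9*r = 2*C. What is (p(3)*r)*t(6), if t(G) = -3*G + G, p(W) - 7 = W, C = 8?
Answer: 640/3 ≈ 213.33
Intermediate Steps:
p(W) = 7 + W
t(G) = -2*G
r = -16/9 (r = -2*8/9 = -⅑*16 = -16/9 ≈ -1.7778)
(p(3)*r)*t(6) = ((7 + 3)*(-16/9))*(-2*6) = (10*(-16/9))*(-12) = -160/9*(-12) = 640/3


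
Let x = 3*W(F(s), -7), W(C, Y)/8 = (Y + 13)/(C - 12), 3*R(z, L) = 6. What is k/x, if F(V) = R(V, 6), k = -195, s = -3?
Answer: 325/24 ≈ 13.542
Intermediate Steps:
R(z, L) = 2 (R(z, L) = (⅓)*6 = 2)
F(V) = 2
W(C, Y) = 8*(13 + Y)/(-12 + C) (W(C, Y) = 8*((Y + 13)/(C - 12)) = 8*((13 + Y)/(-12 + C)) = 8*(13 + Y)/(-12 + C))
x = -72/5 (x = 3*(8*(13 - 7)/(-12 + 2)) = 3*(8*6/(-10)) = 3*(8*(-⅒)*6) = 3*(-24/5) = -72/5 ≈ -14.400)
k/x = -195/(-72/5) = -195*(-5/72) = 325/24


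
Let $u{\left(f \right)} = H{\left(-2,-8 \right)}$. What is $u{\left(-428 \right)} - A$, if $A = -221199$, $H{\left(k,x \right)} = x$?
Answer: $221191$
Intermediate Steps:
$u{\left(f \right)} = -8$
$u{\left(-428 \right)} - A = -8 - -221199 = -8 + 221199 = 221191$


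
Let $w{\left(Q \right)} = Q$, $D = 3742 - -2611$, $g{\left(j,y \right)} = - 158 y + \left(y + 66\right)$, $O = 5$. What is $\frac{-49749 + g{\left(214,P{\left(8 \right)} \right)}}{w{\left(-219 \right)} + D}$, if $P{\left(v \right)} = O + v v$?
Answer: $- \frac{30258}{3067} \approx -9.8657$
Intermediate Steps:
$P{\left(v \right)} = 5 + v^{2}$ ($P{\left(v \right)} = 5 + v v = 5 + v^{2}$)
$g{\left(j,y \right)} = 66 - 157 y$ ($g{\left(j,y \right)} = - 158 y + \left(66 + y\right) = 66 - 157 y$)
$D = 6353$ ($D = 3742 + 2611 = 6353$)
$\frac{-49749 + g{\left(214,P{\left(8 \right)} \right)}}{w{\left(-219 \right)} + D} = \frac{-49749 + \left(66 - 157 \left(5 + 8^{2}\right)\right)}{-219 + 6353} = \frac{-49749 + \left(66 - 157 \left(5 + 64\right)\right)}{6134} = \left(-49749 + \left(66 - 10833\right)\right) \frac{1}{6134} = \left(-49749 - 10767\right) \frac{1}{6134} = \left(-60516\right) \frac{1}{6134} = - \frac{30258}{3067}$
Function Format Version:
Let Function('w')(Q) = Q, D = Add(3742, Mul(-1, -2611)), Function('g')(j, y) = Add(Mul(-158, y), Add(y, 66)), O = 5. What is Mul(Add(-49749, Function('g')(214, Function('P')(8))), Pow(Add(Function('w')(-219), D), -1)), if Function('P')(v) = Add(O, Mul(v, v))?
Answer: Rational(-30258, 3067) ≈ -9.8657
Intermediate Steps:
Function('P')(v) = Add(5, Pow(v, 2)) (Function('P')(v) = Add(5, Mul(v, v)) = Add(5, Pow(v, 2)))
Function('g')(j, y) = Add(66, Mul(-157, y)) (Function('g')(j, y) = Add(Mul(-158, y), Add(66, y)) = Add(66, Mul(-157, y)))
D = 6353 (D = Add(3742, 2611) = 6353)
Mul(Add(-49749, Function('g')(214, Function('P')(8))), Pow(Add(Function('w')(-219), D), -1)) = Mul(Add(-49749, Add(66, Mul(-157, Add(5, Pow(8, 2))))), Pow(Add(-219, 6353), -1)) = Mul(Add(-49749, Add(66, Mul(-157, Add(5, 64)))), Pow(6134, -1)) = Mul(Add(-49749, Add(66, Mul(-157, 69))), Rational(1, 6134)) = Mul(Add(-49749, Add(66, -10833)), Rational(1, 6134)) = Mul(Add(-49749, -10767), Rational(1, 6134)) = Mul(-60516, Rational(1, 6134)) = Rational(-30258, 3067)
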